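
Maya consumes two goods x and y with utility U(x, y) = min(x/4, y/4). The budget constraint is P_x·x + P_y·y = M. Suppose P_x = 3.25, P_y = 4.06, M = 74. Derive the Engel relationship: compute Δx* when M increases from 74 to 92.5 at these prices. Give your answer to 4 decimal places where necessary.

Δx* = 2.5308

With perfect complements, no substitution: consume in ratio x:y = 4:4.
Budget: P_x·x + P_y·x = M, so (4·P_x + 4·P_y)·x = 4·M.
Demand: x*(P_x,P_y,M) = 4·M/(4·P_x + 4·P_y), y* = 4·M/(4·P_x + 4·P_y).
Here 4·3.25 + 4·4.06 = 29.24, giving x* = 10.1231.
At M' = 92.5: x* = 12.6539. Change: 12.6539 − 10.1231 = 2.5308.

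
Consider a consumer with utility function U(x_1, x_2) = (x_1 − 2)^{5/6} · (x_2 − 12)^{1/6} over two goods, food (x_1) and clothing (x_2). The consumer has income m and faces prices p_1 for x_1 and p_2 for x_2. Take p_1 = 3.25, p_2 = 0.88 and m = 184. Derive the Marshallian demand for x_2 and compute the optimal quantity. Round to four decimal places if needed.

MRS = 5·(x_2−12)/(x_1−2). Tangency with p_1/p_2 gives x_2−12 = (1/5)·(p_1/p_2)·(x_1−2).
After buying the subsistence bundle (2, 12), a share 5/6 of the remaining income goes to x_1: x_1* = 2 + 5/6·(m − 2p_1 − 12p_2)/p_1.
Discretionary income = 184 − 2·3.25 − 12·0.88 = 166.94; x_2* = 12 + 1/6·166.94/0.88 = 43.6174.

x_2* = 43.6174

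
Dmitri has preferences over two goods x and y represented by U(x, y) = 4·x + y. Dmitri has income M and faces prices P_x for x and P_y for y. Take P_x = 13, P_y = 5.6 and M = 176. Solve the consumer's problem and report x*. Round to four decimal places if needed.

x* = 13.5385

Linear utility — the consumer picks whichever good has higher MU/price: 4/13 = 0.3077 vs 1/5.6 = 0.1786.
x gives more utility per dollar, so spend all income on x: x* = M/P_x, y* = 0.
Numerically: x* = 13.5385, y* = 0.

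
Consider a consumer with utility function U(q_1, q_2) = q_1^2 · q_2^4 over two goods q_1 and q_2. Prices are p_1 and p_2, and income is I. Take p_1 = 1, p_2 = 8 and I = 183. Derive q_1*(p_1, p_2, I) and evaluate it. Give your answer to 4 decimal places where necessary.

q_1* = 61

MU_q_1/MU_q_2 = (2·q_2)/(4·q_1); tangency sets this equal to p_1/p_2.
Rearranging, p_2·q_2 = 2·p_1·q_1. Substituting into the budget gives p_1·q_1·(1 + 2) = I.
Demand: q_1*(p_1,p_2,I) = 1/3·I/p_1 and q_2* = 2/3·I/p_2.
At p_1=1, p_2=8, I=183: q_1* = 1/3·183/1 = 61.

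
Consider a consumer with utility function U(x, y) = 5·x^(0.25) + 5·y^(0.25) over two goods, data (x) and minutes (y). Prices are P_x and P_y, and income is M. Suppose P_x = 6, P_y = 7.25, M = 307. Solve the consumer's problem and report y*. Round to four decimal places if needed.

y* = 20.5049

MRS = MU_x/MU_y = (y/x)^(0.75). Set equal to P_x/P_y.
Hence y/x = (P_x/P_y)^(1/(0.75)), i.e. raised to the 4/3 power.
With the ratio pinned down, the budget gives x* = M/(P_x + P_y·(y/x)) and y* = (y/x)·x*.
Numerically y/x = 0.776994, so x* = 307/(6 + 7.25·0.776994) = 26.39 and y* = 0.776994·26.39 = 20.5049.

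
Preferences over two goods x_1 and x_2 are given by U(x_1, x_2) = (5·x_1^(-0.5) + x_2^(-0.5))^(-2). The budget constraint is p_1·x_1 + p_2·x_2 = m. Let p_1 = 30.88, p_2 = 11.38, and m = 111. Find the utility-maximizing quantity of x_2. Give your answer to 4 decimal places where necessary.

x_2* = 1.9207

From the CES first-order condition, 5·(x_2/x_1)^(1.5) = p_1/p_2.
Hence x_2/x_1 = ((1/5)·p_1/p_2)^(1/(1.5)), i.e. raised to the 2/3 power.
With the ratio pinned down, the budget gives x_1* = m/(p_1 + p_2·(x_2/x_1)) and x_2* = (x_2/x_1)·x_1*.
Numerically x_2/x_1 = 0.66534, so x_1* = 111/(30.88 + 11.38·0.66534) = 2.8867 and x_2* = 0.66534·2.8867 = 1.9207.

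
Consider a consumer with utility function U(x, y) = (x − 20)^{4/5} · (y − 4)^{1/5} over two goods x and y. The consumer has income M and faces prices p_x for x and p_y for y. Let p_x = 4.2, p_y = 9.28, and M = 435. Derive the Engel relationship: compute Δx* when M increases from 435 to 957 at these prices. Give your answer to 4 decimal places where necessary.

Δx* = 99.4286

This is Cobb-Douglas in (x−20, y−4): tangency gives 0.8·p_y·(y−4) = 0.2·p_x·(x−20).
Substituting into the budget: x* = 20 + 0.8·(M − 20·p_x − 4·p_y)/p_x, and y* = 4 + 0.2·(…)/p_y.
Discretionary income = 435 − 20·4.2 − 4·9.28 = 313.88; x* = 20 + 0.8·313.88/4.2 = 79.7867.
At M' = 957: x* = 179.2152. Change: 179.2152 − 79.7867 = 99.4286.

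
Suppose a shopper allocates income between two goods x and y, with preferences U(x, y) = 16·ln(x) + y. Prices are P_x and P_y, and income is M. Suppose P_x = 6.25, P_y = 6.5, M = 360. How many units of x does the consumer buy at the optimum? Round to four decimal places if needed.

x* = 16.64

MU_x = 16/x, MU_y = 1. Tangency: 16/x = P_x/P_y.
So x*(P_x,P_y) = 16·P_y/P_x, independent of income; and y* = (M − 16·P_y)/P_y.
At the given prices: x* = 16·6.5/6.25 = 16.64.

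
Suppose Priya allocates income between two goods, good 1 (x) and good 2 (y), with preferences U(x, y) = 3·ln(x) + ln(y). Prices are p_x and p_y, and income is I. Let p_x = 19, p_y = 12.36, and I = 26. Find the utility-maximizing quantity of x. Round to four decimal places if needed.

Tangency: MRS = 3·y/x = p_x/p_y.
Rearranging, p_y·y = (1/3)·p_x·x. Substituting into the budget gives p_x·x·(1 + (1/3)) = I.
Demand: x*(p_x,p_y,I) = 0.75·I/p_x and y* = 0.25·I/p_y.
At p_x=19, p_y=12.36, I=26: x* = 0.75·26/19 = 1.0263.

x* = 1.0263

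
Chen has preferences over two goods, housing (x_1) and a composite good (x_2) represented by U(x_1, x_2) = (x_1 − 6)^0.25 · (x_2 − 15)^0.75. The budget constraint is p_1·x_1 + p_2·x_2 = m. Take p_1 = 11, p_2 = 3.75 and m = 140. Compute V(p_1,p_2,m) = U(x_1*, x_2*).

V = 2.0611

MRS = (1/3)·(x_2−15)/(x_1−6). Tangency with p_1/p_2 gives x_2−15 = 3·(p_1/p_2)·(x_1−6).
After buying the subsistence bundle (6, 15), a share 0.25 of the remaining income goes to x_1: x_1* = 6 + 0.25·(m − 6p_1 − 15p_2)/p_1.
Discretionary income = 140 − 6·11 − 15·3.75 = 17.75; x_1* = 6 + 0.25·17.75/11 = 6.4034; x_2* = 15 + 0.75·17.75/3.75 = 18.55.
Utility at the optimum: U(6.4034, 18.55) = 2.0611.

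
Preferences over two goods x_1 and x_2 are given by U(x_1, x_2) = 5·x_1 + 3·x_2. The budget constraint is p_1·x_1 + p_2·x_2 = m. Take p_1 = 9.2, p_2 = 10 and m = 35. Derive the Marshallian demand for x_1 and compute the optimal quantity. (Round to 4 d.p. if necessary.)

x_1* = 3.8043

Linear utility — the consumer picks whichever good has higher MU/price: 5/9.2 = 0.5435 vs 3/10 = 0.3.
x_1 gives more utility per dollar, so spend all income on x_1: x_1* = m/p_1, x_2* = 0.
Numerically: x_1* = 3.8043, x_2* = 0.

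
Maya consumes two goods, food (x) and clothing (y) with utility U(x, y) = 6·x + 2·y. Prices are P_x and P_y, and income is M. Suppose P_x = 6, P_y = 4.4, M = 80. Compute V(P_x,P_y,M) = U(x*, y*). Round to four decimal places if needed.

Perfect substitutes: compare marginal utility per dollar. 6/P_x vs 2/P_y → 1 vs 0.4545.
x gives more utility per dollar, so spend all income on x: x* = M/P_x, y* = 0.
Numerically: x* = 13.3333, y* = 0.
Utility at the optimum: U(13.3333, 0) = 80.

V = 80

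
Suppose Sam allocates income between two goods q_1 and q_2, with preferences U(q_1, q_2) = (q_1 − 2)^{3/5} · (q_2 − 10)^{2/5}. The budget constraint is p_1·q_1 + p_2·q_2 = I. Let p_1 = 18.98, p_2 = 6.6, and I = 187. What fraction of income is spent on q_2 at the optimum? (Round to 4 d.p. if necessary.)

share on q_2 = 0.5306

MRS = (3/2)·(q_2−10)/(q_1−2). Tangency with p_1/p_2 gives q_2−10 = (2/3)·(p_1/p_2)·(q_1−2).
Substituting into the budget: q_1* = 2 + 0.6·(I − 2·p_1 − 10·p_2)/p_1, and q_2* = 10 + 0.4·(…)/p_2.
Discretionary income = 187 − 2·18.98 − 10·6.6 = 83.04; q_1* = 2 + 0.6·83.04/18.98 = 4.6251; q_2* = 10 + 0.4·83.04/6.6 = 15.0327.
Expenditure on q_2: 6.6·15.0327 = 99.216; share = 0.5306.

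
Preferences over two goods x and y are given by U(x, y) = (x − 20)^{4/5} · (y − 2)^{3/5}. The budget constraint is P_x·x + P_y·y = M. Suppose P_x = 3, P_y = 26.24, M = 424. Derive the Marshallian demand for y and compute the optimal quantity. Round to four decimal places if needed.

Substituting into the budget: x* = 20 + 4/7·(M − 20·P_x − 2·P_y)/P_x, and y* = 2 + 3/7·(…)/P_y.
Discretionary income = 424 − 20·3 − 2·26.24 = 311.52; y* = 2 + 3/7·311.52/26.24 = 7.088.

y* = 7.088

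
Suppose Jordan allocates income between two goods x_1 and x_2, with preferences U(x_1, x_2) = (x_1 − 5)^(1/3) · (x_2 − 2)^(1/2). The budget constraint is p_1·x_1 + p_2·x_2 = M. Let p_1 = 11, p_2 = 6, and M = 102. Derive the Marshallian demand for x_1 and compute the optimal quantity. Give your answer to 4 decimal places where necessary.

Substituting into the budget: x_1* = 5 + 0.4·(M − 5·p_1 − 2·p_2)/p_1, and x_2* = 2 + 0.6·(…)/p_2.
Discretionary income = 102 − 5·11 − 2·6 = 35; x_1* = 5 + 0.4·35/11 = 6.2727.

x_1* = 6.2727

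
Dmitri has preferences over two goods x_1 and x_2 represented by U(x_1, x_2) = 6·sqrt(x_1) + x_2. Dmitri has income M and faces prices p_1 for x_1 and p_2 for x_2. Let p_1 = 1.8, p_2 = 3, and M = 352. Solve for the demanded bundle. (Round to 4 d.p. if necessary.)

x_1* = 25, x_2* = 102.3333

MU_x_1 = 3/√x_1, MU_x_2 = 1. Tangency: 3/√x_1 = p_1/p_2.
Solve: √x_1 = 3·p_2/p_1, so x_1*(p_1,p_2) = (3·p_2/p_1)², and x_2* = (M − p_1·x_1*)/p_2.
Plugging in: x_1* = (3·3/1.8)² = 25, x_2* = 102.3333.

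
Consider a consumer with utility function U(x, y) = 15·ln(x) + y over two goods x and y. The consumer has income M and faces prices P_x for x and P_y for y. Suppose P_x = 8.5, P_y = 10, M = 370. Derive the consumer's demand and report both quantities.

x* = 17.6471, y* = 22

Set MRS = P_x/P_y: (15/x)/1 = P_x/P_y.
So x*(P_x,P_y) = 15·P_y/P_x, independent of income; and y* = (M − 15·P_y)/P_y.
At the given prices: x* = 15·10/8.5 = 17.6471, and y* = 22.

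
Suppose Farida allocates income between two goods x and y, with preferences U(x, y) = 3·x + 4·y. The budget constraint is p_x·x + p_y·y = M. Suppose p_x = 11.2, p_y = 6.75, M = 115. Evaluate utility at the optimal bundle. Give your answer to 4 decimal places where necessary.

V = 68.1481

Perfect substitutes: compare marginal utility per dollar. 3/p_x vs 4/p_y → 0.2679 vs 0.5926.
y gives more utility per dollar, so spend all income on y: y* = M/p_y, x* = 0.
Numerically: x* = 0, y* = 17.037.
Utility at the optimum: U(0, 17.037) = 68.1481.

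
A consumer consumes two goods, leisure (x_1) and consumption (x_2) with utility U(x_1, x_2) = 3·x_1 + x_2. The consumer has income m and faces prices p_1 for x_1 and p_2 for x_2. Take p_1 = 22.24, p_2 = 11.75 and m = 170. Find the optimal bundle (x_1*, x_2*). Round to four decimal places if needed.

Linear utility — the consumer picks whichever good has higher MU/price: 3/22.24 = 0.1349 vs 1/11.75 = 0.0851.
x_1 gives more utility per dollar, so spend all income on x_1: x_1* = m/p_1, x_2* = 0.
Numerically: x_1* = 7.6439, x_2* = 0.

x_1* = 7.6439, x_2* = 0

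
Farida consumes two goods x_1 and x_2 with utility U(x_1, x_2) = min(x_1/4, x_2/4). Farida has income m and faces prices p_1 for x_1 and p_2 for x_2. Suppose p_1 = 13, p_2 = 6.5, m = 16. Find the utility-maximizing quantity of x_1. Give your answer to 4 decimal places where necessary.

With perfect complements, no substitution: consume in ratio x_1:x_2 = 4:4.
Budget: p_1·x_1 + p_2·x_1 = m, so (4·p_1 + 4·p_2)·x_1 = 4·m.
Demand: x_1*(p_1,p_2,m) = 4·m/(4·p_1 + 4·p_2), x_2* = 4·m/(4·p_1 + 4·p_2).
Here 4·13 + 4·6.5 = 78, giving x_1* = 0.8205.

x_1* = 0.8205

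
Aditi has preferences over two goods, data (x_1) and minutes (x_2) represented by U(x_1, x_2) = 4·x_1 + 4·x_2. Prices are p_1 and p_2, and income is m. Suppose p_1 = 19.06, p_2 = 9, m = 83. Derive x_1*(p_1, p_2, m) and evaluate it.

x_1* = 0

Linear utility — the consumer picks whichever good has higher MU/price: 4/19.06 = 0.2099 vs 4/9 = 0.4444.
x_2 gives more utility per dollar, so spend all income on x_2: x_2* = m/p_2, x_1* = 0.
Numerically: x_1* = 0, x_2* = 9.2222.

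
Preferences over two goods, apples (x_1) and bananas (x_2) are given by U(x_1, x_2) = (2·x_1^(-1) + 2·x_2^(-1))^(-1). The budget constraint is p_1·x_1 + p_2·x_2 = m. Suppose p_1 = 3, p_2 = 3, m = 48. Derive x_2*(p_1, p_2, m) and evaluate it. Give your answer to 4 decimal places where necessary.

x_2* = 8

MRS = MU_x_1/MU_x_2 = (x_2/x_1)^(2). Set equal to p_1/p_2.
Hence x_2/x_1 = (p_1/p_2)^(1/(2)), i.e. raised to the 0.5 power.
With the ratio pinned down, the budget gives x_1* = m/(p_1 + p_2·(x_2/x_1)) and x_2* = (x_2/x_1)·x_1*.
Numerically x_2/x_1 = 1, so x_1* = 48/(3 + 3·1) = 8 and x_2* = 1·8 = 8.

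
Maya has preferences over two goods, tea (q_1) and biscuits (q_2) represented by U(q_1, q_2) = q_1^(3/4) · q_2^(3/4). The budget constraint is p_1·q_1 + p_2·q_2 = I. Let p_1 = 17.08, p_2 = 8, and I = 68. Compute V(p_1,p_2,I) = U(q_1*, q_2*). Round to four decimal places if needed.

Tangency: MRS = q_2/q_1 = p_1/p_2.
So 0.75·p_2·q_2 = 0.75·p_1·q_1; combined with the budget, a share 0.5 of income goes to q_1.
Demand: q_1*(p_1,p_2,I) = 0.5·I/p_1 and q_2* = 0.5·I/p_2.
At p_1=17.08, p_2=8, I=68: q_1* = 0.5·68/17.08 = 1.9906, q_2* = 4.25.
Utility at the optimum: U(1.9906, 4.25) = 4.9606.

V = 4.9606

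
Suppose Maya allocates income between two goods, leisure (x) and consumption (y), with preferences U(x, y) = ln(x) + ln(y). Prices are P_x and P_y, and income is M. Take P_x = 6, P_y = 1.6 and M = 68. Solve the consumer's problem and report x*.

The MRS is y/x. Set MRS = P_x/P_y.
So P_y·y = P_x·x; combined with the budget, a share 0.5 of income goes to x.
Demand: x*(P_x,P_y,M) = 0.5·M/P_x and y* = 0.5·M/P_y.
At P_x=6, P_y=1.6, M=68: x* = 0.5·68/6 = 5.6667.

x* = 5.6667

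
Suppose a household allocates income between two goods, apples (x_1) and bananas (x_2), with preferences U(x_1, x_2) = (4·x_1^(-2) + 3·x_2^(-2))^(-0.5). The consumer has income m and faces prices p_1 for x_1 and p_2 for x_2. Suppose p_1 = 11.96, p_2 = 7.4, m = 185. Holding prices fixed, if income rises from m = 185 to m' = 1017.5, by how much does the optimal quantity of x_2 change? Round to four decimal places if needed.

MU_x_1 ∝ 4·x_1^(-3), MU_x_2 ∝ 3·x_2^(-3), so MRS = (4/3)·(x_2/x_1)^(3) = p_1/p_2.
Hence x_2/x_1 = ((3/4)·p_1/p_2)^(1/(3)), i.e. raised to the 1/3 power.
Substitute x_2 = (x_2/x_1)·x_1 into the budget: x_1* = m/(p_1 + p_2·(x_2/x_1)).
Numerically x_2/x_1 = 1.066237, so x_1* = 185/(11.96 + 7.4·1.066237) = 9.3198 and x_2* = 1.066237·9.3198 = 9.9371.
At m' = 1017.5: x_2* = 54.6543. Change: 54.6543 − 9.9371 = 44.7171.

Δx_2* = 44.7171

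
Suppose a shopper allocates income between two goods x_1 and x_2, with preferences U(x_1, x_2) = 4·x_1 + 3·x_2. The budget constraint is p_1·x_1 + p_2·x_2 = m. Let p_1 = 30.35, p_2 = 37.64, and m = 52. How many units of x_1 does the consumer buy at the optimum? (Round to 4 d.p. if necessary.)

x_1* = 1.7133

Perfect substitutes: compare marginal utility per dollar. 4/p_1 vs 3/p_2 → 0.1318 vs 0.0797.
x_1 gives more utility per dollar, so spend all income on x_1: x_1* = m/p_1, x_2* = 0.
Numerically: x_1* = 1.7133, x_2* = 0.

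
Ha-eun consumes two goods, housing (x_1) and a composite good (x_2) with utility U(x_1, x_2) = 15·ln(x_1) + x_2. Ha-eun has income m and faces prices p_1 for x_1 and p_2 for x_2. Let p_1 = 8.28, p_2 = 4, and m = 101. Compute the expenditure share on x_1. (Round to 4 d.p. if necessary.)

share on x_1 = 0.5941

So x_1*(p_1,p_2) = 15·p_2/p_1, independent of income; and x_2* = (m − 15·p_2)/p_2.
At the given prices: x_1* = 15·4/8.28 = 7.2464, and x_2* = 10.25.
Expenditure on x_1: 8.28·7.2464 = 60; share = 0.5941.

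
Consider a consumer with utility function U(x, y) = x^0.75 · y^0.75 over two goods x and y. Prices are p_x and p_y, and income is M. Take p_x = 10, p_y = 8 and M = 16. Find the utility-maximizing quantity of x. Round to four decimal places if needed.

Tangency: MRS = y/x = p_x/p_y.
So 0.75·p_y·y = 0.75·p_x·x; combined with the budget, a share 0.5 of income goes to x.
Demand: x*(p_x,p_y,M) = 0.5·M/p_x and y* = 0.5·M/p_y.
At p_x=10, p_y=8, M=16: x* = 0.5·16/10 = 0.8.

x* = 0.8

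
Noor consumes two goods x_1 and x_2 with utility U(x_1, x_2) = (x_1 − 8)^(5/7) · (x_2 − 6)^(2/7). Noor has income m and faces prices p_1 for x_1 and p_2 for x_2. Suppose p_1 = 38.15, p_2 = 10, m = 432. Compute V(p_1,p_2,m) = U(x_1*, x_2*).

MRS = (5/2)·(x_2−6)/(x_1−8). Tangency with p_1/p_2 gives x_2−6 = (2/5)·(p_1/p_2)·(x_1−8).
After buying the subsistence bundle (8, 6), a share 5/7 of the remaining income goes to x_1: x_1* = 8 + 5/7·(m − 8p_1 − 6p_2)/p_1.
Discretionary income = 432 − 8·38.15 − 6·10 = 66.8; x_1* = 8 + 5/7·66.8/38.15 = 9.2507; x_2* = 6 + 2/7·66.8/10 = 7.9086.
Utility at the optimum: U(9.2507, 7.9086) = 1.4112.

V = 1.4112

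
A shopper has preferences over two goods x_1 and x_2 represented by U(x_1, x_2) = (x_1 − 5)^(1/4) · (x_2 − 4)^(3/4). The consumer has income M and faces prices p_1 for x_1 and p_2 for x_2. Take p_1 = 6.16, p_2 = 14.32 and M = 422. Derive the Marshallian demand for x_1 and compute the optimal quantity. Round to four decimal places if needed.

x_1* = 18.5519

Let x_1' = x_1−5, x_2' = x_2−4. MRS = (1/3)·x_2'/x_1' = p_1/p_2.
After buying the subsistence bundle (5, 4), a share 0.25 of the remaining income goes to x_1: x_1* = 5 + 0.25·(M − 5p_1 − 4p_2)/p_1.
Discretionary income = 422 − 5·6.16 − 4·14.32 = 333.92; x_1* = 5 + 0.25·333.92/6.16 = 18.5519.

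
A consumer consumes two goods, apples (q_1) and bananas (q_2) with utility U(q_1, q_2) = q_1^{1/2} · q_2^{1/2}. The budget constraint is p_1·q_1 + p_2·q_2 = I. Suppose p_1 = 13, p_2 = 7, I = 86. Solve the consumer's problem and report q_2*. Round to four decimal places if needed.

Demand: q_1*(p_1,p_2,I) = 0.5·I/p_1 and q_2* = 0.5·I/p_2.
At p_1=13, p_2=7, I=86: q_2* = 0.5·86/7 = 6.1429.

q_2* = 6.1429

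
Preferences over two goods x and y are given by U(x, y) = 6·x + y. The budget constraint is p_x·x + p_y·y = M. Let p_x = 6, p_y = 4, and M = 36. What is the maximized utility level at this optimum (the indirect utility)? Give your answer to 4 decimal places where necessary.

V = 36

Linear utility — the consumer picks whichever good has higher MU/price: 6/6 = 1 vs 1/4 = 0.25.
x gives more utility per dollar, so spend all income on x: x* = M/p_x, y* = 0.
Numerically: x* = 6, y* = 0.
Utility at the optimum: U(6, 0) = 36.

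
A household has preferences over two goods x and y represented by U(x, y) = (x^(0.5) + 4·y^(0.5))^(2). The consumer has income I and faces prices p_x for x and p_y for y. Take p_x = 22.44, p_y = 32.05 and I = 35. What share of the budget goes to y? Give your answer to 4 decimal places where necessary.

With the ratio pinned down, the budget gives x* = I/(p_x + p_y·(y/x)) and y* = (y/x)·x*.
Numerically y/x = 7.843495, so x* = 35/(22.44 + 32.05·7.843495) = 0.1278 and y* = 7.843495·0.1278 = 1.0026.
Expenditure on y: 32.05·1.0026 = 32.1317; share = 0.918.

share on y = 0.918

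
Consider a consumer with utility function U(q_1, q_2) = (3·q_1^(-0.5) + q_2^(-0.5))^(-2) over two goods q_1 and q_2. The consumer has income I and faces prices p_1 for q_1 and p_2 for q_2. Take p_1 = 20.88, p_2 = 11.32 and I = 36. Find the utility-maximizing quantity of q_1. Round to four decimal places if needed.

q_1* = 1.2386

Substitute q_2 = (q_2/q_1)·q_1 into the budget: q_1* = I/(p_1 + p_2·(q_2/q_1)).
Numerically q_2/q_1 = 0.723061, so q_1* = 36/(20.88 + 11.32·0.723061) = 1.2386.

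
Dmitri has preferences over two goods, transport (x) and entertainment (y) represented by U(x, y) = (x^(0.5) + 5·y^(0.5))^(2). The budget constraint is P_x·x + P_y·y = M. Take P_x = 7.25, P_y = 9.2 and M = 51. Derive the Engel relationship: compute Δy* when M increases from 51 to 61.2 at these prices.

MRS = MU_x/MU_y = (1/5)·(y/x)^(0.5). Set equal to P_x/P_y.
Hence y/x = (5·P_x/P_y)^(1/(0.5)), i.e. raised to the 2 power.
Substitute y = (y/x)·x into the budget: x* = M/(P_x + P_y·(y/x)).
Numerically y/x = 15.525313, so x* = 51/(7.25 + 9.2·15.525313) = 0.3398 and y* = 15.525313·0.3398 = 5.2757.
At M' = 61.2: y* = 6.3308. Change: 6.3308 − 5.2757 = 1.0551.

Δy* = 1.0551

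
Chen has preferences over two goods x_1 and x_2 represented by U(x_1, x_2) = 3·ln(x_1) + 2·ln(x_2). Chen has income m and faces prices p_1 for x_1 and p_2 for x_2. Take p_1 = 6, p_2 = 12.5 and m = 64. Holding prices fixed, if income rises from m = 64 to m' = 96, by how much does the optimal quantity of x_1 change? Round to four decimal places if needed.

The MRS is (3/2)·x_2/x_1. Set MRS = p_1/p_2.
Rearranging, p_2·x_2 = (2/3)·p_1·x_1. Substituting into the budget gives p_1·x_1·(1 + (2/3)) = m.
Demand: x_1*(p_1,p_2,m) = 0.6·m/p_1 and x_2* = 0.4·m/p_2.
At p_1=6, p_2=12.5, m=64: x_1* = 0.6·64/6 = 6.4.
At m' = 96: x_1* = 9.6. Change: 9.6 − 6.4 = 3.2.

Δx_1* = 3.2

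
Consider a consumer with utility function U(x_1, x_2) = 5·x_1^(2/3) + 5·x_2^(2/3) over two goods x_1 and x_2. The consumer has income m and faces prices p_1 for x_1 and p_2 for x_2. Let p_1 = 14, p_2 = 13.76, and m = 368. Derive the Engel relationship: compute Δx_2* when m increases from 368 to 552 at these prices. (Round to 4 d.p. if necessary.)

From the CES first-order condition, (x_2/x_1)^(1/3) = p_1/p_2.
Hence x_2/x_1 = (p_1/p_2)^(1/(1/3)), i.e. raised to the 3 power.
With the ratio pinned down, the budget gives x_1* = m/(p_1 + p_2·(x_2/x_1)) and x_2* = (x_2/x_1)·x_1*.
Numerically x_2/x_1 = 1.053244, so x_1* = 368/(14 + 13.76·1.053244) = 12.9156 and x_2* = 1.053244·12.9156 = 13.6033.
At m' = 552: x_2* = 20.4049. Change: 20.4049 − 13.6033 = 6.8016.

Δx_2* = 6.8016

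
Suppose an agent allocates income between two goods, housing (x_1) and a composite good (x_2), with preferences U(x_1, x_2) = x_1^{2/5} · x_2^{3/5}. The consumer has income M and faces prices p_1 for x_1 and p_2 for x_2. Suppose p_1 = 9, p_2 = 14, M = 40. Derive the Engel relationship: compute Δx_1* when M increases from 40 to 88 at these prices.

MU_x_1/MU_x_2 = (0.4·x_2)/(0.6·x_1); tangency sets this equal to p_1/p_2.
So 0.4·p_2·x_2 = 0.6·p_1·x_1; combined with the budget, a share 0.4 of income goes to x_1.
Demand: x_1*(p_1,p_2,M) = 0.4·M/p_1 and x_2* = 0.6·M/p_2.
At p_1=9, p_2=14, M=40: x_1* = 0.4·40/9 = 1.7778.
At M' = 88: x_1* = 3.9111. Change: 3.9111 − 1.7778 = 2.1333.

Δx_1* = 2.1333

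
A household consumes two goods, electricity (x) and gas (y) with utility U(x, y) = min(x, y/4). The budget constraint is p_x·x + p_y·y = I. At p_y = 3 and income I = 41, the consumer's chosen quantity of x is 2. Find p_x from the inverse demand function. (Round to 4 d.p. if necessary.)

Leontief preferences: the optimum is at the kink where x/1 = y/4, i.e. y = 4·x.
Budget: p_x·x + p_y·4·x = I, so (p_x + 4·p_y)·x = I.
Demand: x*(p_x,p_y,I) = I/(p_x + 4·p_y), y* = 4·I/(p_x + 4·p_y).
Set x* = 2 in the demand function and solve for p_x: p_x = 8.5.

p_x = 8.5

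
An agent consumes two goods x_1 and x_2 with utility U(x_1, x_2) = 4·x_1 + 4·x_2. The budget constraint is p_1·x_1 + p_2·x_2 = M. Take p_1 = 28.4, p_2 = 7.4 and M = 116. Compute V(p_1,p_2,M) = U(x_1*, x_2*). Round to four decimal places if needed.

V = 62.7027

Linear utility — the consumer picks whichever good has higher MU/price: 4/28.4 = 0.1408 vs 4/7.4 = 0.5405.
x_2 gives more utility per dollar, so spend all income on x_2: x_2* = M/p_2, x_1* = 0.
Numerically: x_1* = 0, x_2* = 15.6757.
Utility at the optimum: U(0, 15.6757) = 62.7027.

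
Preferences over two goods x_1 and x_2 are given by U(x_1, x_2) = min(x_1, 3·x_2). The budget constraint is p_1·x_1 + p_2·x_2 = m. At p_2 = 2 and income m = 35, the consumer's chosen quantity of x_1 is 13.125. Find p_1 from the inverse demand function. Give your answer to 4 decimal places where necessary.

p_1 = 2

With perfect complements, no substitution: consume in ratio x_1:x_2 = 3:1.
Budget: p_1·x_1 + p_2·(1/3)·x_1 = m, so (3·p_1 + p_2)·x_1 = 3·m.
Demand: x_1*(p_1,p_2,m) = 3·m/(3·p_1 + p_2), x_2* = m/(3·p_1 + p_2).
Set x_1* = 13.125 in the demand function and solve for p_1: p_1 = 2.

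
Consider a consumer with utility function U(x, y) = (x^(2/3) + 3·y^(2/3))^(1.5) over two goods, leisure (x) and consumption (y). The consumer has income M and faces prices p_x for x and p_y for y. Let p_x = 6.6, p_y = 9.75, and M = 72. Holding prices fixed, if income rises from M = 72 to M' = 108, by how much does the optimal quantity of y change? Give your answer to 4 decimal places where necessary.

MRS = MU_x/MU_y = (1/3)·(y/x)^(1/3). Set equal to p_x/p_y.
Hence y/x = (3·p_x/p_y)^(1/(1/3)), i.e. raised to the 3 power.
With the ratio pinned down, the budget gives x* = M/(p_x + p_y·(y/x)) and y* = (y/x)·x*.
Numerically y/x = 8.37494, so x* = 72/(6.6 + 9.75·8.37494) = 0.8158 and y* = 8.37494·0.8158 = 6.8324.
At M' = 108: y* = 10.2486. Change: 10.2486 − 6.8324 = 3.4162.

Δy* = 3.4162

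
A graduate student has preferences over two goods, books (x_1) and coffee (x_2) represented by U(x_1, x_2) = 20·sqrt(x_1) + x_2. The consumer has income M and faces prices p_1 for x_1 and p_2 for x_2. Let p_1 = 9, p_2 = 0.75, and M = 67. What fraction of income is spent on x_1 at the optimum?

MU_x_1 = 10/√x_1, MU_x_2 = 1. Tangency: 10/√x_1 = p_1/p_2.
Solve: √x_1 = 10·p_2/p_1, so x_1*(p_1,p_2) = (10·p_2/p_1)², and x_2* = (M − p_1·x_1*)/p_2.
Plugging in: x_1* = (10·0.75/9)² = 0.6944, x_2* = 81.
Expenditure on x_1: 9·0.6944 = 6.25; share = 0.0933.

share on x_1 = 0.0933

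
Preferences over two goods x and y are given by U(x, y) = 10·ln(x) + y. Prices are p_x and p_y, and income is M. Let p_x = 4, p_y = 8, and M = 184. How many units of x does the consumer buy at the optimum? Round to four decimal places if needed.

MU_x = 10/x, MU_y = 1. Tangency: 10/x = p_x/p_y.
So x*(p_x,p_y) = 10·p_y/p_x, independent of income; and y* = (M − 10·p_y)/p_y.
At the given prices: x* = 10·8/4 = 20.

x* = 20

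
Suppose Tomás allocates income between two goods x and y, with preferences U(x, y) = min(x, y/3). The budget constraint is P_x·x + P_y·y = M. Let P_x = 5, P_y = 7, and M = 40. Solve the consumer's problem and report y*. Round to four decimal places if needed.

y* = 4.6154

Leontief preferences: the optimum is at the kink where x/1 = y/3, i.e. y = 3·x.
Budget: P_x·x + P_y·3·x = M, so (P_x + 3·P_y)·x = M.
Demand: x*(P_x,P_y,M) = M/(P_x + 3·P_y), y* = 3·M/(P_x + 3·P_y).
Here 5 + 3·7 = 26, giving y* = 4.6154.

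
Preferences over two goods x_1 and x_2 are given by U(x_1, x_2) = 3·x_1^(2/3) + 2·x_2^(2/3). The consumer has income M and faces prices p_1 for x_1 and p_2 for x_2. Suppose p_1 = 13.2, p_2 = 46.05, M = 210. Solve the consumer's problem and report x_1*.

x_1* = 15.531

Substitute x_2 = (x_2/x_1)·x_1 into the budget: x_1* = M/(p_1 + p_2·(x_2/x_1)).
Numerically x_2/x_1 = 0.006978, so x_1* = 210/(13.2 + 46.05·0.006978) = 15.531.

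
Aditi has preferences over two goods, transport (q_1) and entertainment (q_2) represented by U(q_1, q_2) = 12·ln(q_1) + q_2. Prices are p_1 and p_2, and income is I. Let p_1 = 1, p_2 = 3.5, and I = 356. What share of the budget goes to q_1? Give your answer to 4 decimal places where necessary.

So q_1*(p_1,p_2) = 12·p_2/p_1, independent of income; and q_2* = (I − 12·p_2)/p_2.
At the given prices: q_1* = 12·3.5/1 = 42, and q_2* = 89.7143.
Expenditure on q_1: 1·42 = 42; share = 0.118.

share on q_1 = 0.118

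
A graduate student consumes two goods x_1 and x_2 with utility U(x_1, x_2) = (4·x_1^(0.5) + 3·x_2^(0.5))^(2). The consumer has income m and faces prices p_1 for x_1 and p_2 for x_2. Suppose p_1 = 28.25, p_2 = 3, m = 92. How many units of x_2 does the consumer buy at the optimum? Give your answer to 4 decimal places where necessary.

x_2* = 25.7965

MRS = MU_x_1/MU_x_2 = (4/3)·(x_2/x_1)^(0.5). Set equal to p_1/p_2.
Hence x_2/x_1 = ((3/4)·p_1/p_2)^(1/(0.5)), i.e. raised to the 2 power.
With the ratio pinned down, the budget gives x_1* = m/(p_1 + p_2·(x_2/x_1)) and x_2* = (x_2/x_1)·x_1*.
Numerically x_2/x_1 = 49.878906, so x_1* = 92/(28.25 + 3·49.878906) = 0.5172 and x_2* = 49.878906·0.5172 = 25.7965.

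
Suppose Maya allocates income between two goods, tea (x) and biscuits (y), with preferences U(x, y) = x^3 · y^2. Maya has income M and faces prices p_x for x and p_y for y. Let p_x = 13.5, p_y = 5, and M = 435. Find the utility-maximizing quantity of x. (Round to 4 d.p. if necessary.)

MU_x/MU_y = (3·y)/(2·x); tangency sets this equal to p_x/p_y.
So 3·p_y·y = 2·p_x·x; combined with the budget, a share 0.6 of income goes to x.
Demand: x*(p_x,p_y,M) = 0.6·M/p_x and y* = 0.4·M/p_y.
At p_x=13.5, p_y=5, M=435: x* = 0.6·435/13.5 = 19.3333.

x* = 19.3333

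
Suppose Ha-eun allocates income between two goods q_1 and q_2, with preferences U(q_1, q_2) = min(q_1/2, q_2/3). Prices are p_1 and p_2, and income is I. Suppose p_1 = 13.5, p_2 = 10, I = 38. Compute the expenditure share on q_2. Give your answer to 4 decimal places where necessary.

With perfect complements, no substitution: consume in ratio q_1:q_2 = 2:3.
Budget: p_1·q_1 + p_2·(3/2)·q_1 = I, so (2·p_1 + 3·p_2)·q_1 = 2·I.
Demand: q_1*(p_1,p_2,I) = 2·I/(2·p_1 + 3·p_2), q_2* = 3·I/(2·p_1 + 3·p_2).
Here 2·13.5 + 3·10 = 57, giving q_1* = 1.3333 and q_2* = 2.
Expenditure on q_2: 10·2 = 20; share = 0.5263.

share on q_2 = 0.5263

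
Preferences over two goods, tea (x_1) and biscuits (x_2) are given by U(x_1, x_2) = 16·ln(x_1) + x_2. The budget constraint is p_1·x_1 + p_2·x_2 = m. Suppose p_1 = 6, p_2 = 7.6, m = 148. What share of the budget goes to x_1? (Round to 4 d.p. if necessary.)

share on x_1 = 0.8216

Set MRS = p_1/p_2: (16/x_1)/1 = p_1/p_2.
So x_1*(p_1,p_2) = 16·p_2/p_1, independent of income; and x_2* = (m − 16·p_2)/p_2.
At the given prices: x_1* = 16·7.6/6 = 20.2667, and x_2* = 3.4737.
Expenditure on x_1: 6·20.2667 = 121.6; share = 0.8216.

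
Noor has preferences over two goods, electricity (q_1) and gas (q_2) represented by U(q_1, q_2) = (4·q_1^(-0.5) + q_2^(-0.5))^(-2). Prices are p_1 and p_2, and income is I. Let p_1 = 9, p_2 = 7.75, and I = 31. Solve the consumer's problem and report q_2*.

q_2* = 1.0963

MRS = MU_q_1/MU_q_2 = 4·(q_2/q_1)^(1.5). Set equal to p_1/p_2.
Hence q_2/q_1 = ((1/4)·p_1/p_2)^(1/(1.5)), i.e. raised to the 2/3 power.
With the ratio pinned down, the budget gives q_1* = I/(p_1 + p_2·(q_2/q_1)) and q_2* = (q_2/q_1)·q_1*.
Numerically q_2/q_1 = 0.43845, so q_1* = 31/(9 + 7.75·0.43845) = 2.5004 and q_2* = 0.43845·2.5004 = 1.0963.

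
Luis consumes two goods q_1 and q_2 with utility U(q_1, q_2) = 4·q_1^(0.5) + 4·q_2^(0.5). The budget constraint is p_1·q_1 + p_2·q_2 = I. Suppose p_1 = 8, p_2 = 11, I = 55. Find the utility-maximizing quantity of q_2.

MU_q_1 ∝ 4·q_1^(-0.5), MU_q_2 ∝ 4·q_2^(-0.5), so MRS = (q_2/q_1)^(0.5) = p_1/p_2.
Hence q_2/q_1 = (p_1/p_2)^(1/(0.5)), i.e. raised to the 2 power.
Substitute q_2 = (q_2/q_1)·q_1 into the budget: q_1* = I/(p_1 + p_2·(q_2/q_1)).
Numerically q_2/q_1 = 0.528926, so q_1* = 55/(8 + 11·0.528926) = 3.9803 and q_2* = 0.528926·3.9803 = 2.1053.

q_2* = 2.1053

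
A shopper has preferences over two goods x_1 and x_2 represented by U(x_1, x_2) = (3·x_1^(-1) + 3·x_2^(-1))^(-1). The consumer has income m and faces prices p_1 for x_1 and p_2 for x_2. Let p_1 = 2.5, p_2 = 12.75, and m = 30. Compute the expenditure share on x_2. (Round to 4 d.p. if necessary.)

Substitute x_2 = (x_2/x_1)·x_1 into the budget: x_1* = m/(p_1 + p_2·(x_2/x_1)).
Numerically x_2/x_1 = 0.442807, so x_1* = 30/(2.5 + 12.75·0.442807) = 3.6829 and x_2* = 0.442807·3.6829 = 1.6308.
Expenditure on x_2: 12.75·1.6308 = 20.7928; share = 0.6931.

share on x_2 = 0.6931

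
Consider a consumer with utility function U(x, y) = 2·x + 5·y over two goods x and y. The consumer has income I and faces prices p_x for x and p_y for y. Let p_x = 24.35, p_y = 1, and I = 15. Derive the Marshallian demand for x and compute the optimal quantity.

x* = 0

y gives more utility per dollar, so spend all income on y: y* = I/p_y, x* = 0.
Numerically: x* = 0, y* = 15.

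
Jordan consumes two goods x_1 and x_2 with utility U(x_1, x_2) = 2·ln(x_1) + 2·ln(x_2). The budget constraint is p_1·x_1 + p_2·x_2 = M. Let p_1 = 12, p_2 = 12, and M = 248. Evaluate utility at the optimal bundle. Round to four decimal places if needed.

V = 9.3415

MU_x_1/MU_x_2 = (2·x_2)/(2·x_1); tangency sets this equal to p_1/p_2.
Rearranging, p_2·x_2 = p_1·x_1. Substituting into the budget gives p_1·x_1·(1 + 1) = M.
Demand: x_1*(p_1,p_2,M) = 0.5·M/p_1 and x_2* = 0.5·M/p_2.
At p_1=12, p_2=12, M=248: x_1* = 0.5·248/12 = 10.3333, x_2* = 10.3333.
Utility at the optimum: U(10.3333, 10.3333) = 9.3415.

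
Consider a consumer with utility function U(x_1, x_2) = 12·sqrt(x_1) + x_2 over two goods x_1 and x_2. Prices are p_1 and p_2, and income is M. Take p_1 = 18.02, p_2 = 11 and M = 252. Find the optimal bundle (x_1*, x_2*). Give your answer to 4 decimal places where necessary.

x_1* = 13.4146, x_2* = 0.9335

Utility is quasi-linear in x_2; the FOC for x_1 is 6/√x_1 = p_1/p_2.
Thus x_1* = (6·p_2/p_1)² — independent of M — with the rest of income spent on x_2.
Plugging in: x_1* = (6·11/18.02)² = 13.4146, x_2* = 0.9335.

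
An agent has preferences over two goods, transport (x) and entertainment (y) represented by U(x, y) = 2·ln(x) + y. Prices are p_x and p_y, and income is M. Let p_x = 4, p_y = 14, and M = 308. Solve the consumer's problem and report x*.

x* = 7

Set MRS = p_x/p_y: (2/x)/1 = p_x/p_y.
So x*(p_x,p_y) = 2·p_y/p_x, independent of income; and y* = (M − 2·p_y)/p_y.
At the given prices: x* = 2·14/4 = 7.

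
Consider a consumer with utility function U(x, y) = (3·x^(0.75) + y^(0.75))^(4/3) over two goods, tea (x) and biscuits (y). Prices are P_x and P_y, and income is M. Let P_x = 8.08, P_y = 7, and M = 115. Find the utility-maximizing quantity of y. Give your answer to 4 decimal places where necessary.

MRS = MU_x/MU_y = 3·(y/x)^(0.25). Set equal to P_x/P_y.
Solve for the ratio: y/x = [(1/3)·P_x/P_y]^(4).
With the ratio pinned down, the budget gives x* = M/(P_x + P_y·(y/x)) and y* = (y/x)·x*.
Numerically y/x = 0.021916, so x* = 115/(8.08 + 7·0.021916) = 13.9675 and y* = 0.021916·13.9675 = 0.3061.

y* = 0.3061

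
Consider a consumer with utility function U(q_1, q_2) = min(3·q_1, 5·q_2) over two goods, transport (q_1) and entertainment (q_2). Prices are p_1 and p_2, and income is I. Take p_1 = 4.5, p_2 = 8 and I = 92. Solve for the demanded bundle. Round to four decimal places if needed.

Demand: q_1*(p_1,p_2,I) = 5·I/(5·p_1 + 3·p_2), q_2* = 3·I/(5·p_1 + 3·p_2).
Here 5·4.5 + 3·8 = 46.5, giving q_1* = 9.8925 and q_2* = 5.9355.

q_1* = 9.8925, q_2* = 5.9355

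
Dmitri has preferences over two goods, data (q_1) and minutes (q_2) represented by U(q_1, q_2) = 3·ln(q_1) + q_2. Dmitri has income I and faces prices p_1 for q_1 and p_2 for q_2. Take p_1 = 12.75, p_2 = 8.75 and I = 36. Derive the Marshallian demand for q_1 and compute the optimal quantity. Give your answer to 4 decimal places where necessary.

Set MRS = p_1/p_2: (3/q_1)/1 = p_1/p_2.
So q_1*(p_1,p_2) = 3·p_2/p_1, independent of income; and q_2* = (I − 3·p_2)/p_2.
At the given prices: q_1* = 3·8.75/12.75 = 2.0588.

q_1* = 2.0588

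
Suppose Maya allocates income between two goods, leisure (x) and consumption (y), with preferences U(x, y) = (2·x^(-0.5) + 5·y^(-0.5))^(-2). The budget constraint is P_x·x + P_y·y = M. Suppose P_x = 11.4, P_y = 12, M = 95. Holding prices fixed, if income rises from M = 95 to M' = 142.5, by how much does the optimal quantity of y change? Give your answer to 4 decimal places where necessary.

Δy* = 2.5809

MRS = MU_x/MU_y = (2/5)·(y/x)^(1.5). Set equal to P_x/P_y.
Solve for the ratio: y/x = [(5/2)·P_x/P_y]^(2/3).
Substitute y = (y/x)·x into the budget: x* = M/(P_x + P_y·(y/x)).
Numerically y/x = 1.780092, so x* = 95/(11.4 + 12·1.780092) = 2.8998 and y* = 1.780092·2.8998 = 5.1619.
At M' = 142.5: y* = 7.7428. Change: 7.7428 − 5.1619 = 2.5809.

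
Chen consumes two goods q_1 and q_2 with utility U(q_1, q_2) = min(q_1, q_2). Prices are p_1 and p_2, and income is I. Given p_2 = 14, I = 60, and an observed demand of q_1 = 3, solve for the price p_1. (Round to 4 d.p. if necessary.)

p_1 = 6

With perfect complements, no substitution: consume in ratio q_1:q_2 = 1:1.
Budget: p_1·q_1 + p_2·q_1 = I, so (p_1 + p_2)·q_1 = I.
Demand: q_1*(p_1,p_2,I) = I/(p_1 + p_2), q_2* = I/(p_1 + p_2).
Set q_1* = 3 in the demand function and solve for p_1: p_1 = 6.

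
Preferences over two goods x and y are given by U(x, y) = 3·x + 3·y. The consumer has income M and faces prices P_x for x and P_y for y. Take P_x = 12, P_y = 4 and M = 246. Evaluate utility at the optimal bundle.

V = 184.5

Perfect substitutes: compare marginal utility per dollar. 3/P_x vs 3/P_y → 0.25 vs 0.75.
y gives more utility per dollar, so spend all income on y: y* = M/P_y, x* = 0.
Numerically: x* = 0, y* = 61.5.
Utility at the optimum: U(0, 61.5) = 184.5.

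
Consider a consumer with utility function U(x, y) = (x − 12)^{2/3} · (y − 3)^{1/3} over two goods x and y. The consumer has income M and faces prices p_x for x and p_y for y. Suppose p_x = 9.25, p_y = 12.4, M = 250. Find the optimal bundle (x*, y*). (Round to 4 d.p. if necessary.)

x* = 19.3369, y* = 5.7366

MRS = 2·(y−3)/(x−12). Tangency with p_x/p_y gives y−3 = (1/2)·(p_x/p_y)·(x−12).
Substituting into the budget: x* = 12 + 2/3·(M − 12·p_x − 3·p_y)/p_x, and y* = 3 + 1/3·(…)/p_y.
Discretionary income = 250 − 12·9.25 − 3·12.4 = 101.8; x* = 12 + 2/3·101.8/9.25 = 19.3369; y* = 3 + 1/3·101.8/12.4 = 5.7366.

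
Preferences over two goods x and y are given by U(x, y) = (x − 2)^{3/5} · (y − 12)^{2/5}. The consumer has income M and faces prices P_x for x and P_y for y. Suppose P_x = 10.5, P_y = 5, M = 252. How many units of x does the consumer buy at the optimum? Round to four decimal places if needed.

x* = 11.7714

MRS = (3/2)·(y−12)/(x−2). Tangency with P_x/P_y gives y−12 = (2/3)·(P_x/P_y)·(x−2).
Substituting into the budget: x* = 2 + 0.6·(M − 2·P_x − 12·P_y)/P_x, and y* = 12 + 0.4·(…)/P_y.
Discretionary income = 252 − 2·10.5 − 12·5 = 171; x* = 2 + 0.6·171/10.5 = 11.7714.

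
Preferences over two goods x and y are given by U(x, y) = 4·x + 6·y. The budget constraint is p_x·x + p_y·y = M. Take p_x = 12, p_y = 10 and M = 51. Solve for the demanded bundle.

Linear utility — the consumer picks whichever good has higher MU/price: 4/12 = 0.3333 vs 6/10 = 0.6.
y gives more utility per dollar, so spend all income on y: y* = M/p_y, x* = 0.
Numerically: x* = 0, y* = 5.1.

x* = 0, y* = 5.1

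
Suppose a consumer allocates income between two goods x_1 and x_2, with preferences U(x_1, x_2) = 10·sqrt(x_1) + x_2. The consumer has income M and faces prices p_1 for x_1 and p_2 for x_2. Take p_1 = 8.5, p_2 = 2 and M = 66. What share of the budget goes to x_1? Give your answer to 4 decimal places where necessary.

Set MRS = p_1/p_2: 5·x_1^(−1/2) = p_1/p_2.
Thus x_1* = (5·p_2/p_1)² — independent of M — with the rest of income spent on x_2.
Plugging in: x_1* = (5·2/8.5)² = 1.3841, x_2* = 27.1176.
Expenditure on x_1: 8.5·1.3841 = 11.7647; share = 0.1783.

share on x_1 = 0.1783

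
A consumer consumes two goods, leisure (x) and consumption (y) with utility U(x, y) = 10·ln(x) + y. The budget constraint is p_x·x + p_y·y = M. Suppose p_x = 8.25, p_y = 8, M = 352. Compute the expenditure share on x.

Set MRS = p_x/p_y: (10/x)/1 = p_x/p_y.
So x*(p_x,p_y) = 10·p_y/p_x, independent of income; and y* = (M − 10·p_y)/p_y.
At the given prices: x* = 10·8/8.25 = 9.697, and y* = 34.
Expenditure on x: 8.25·9.697 = 80; share = 0.2273.

share on x = 0.2273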